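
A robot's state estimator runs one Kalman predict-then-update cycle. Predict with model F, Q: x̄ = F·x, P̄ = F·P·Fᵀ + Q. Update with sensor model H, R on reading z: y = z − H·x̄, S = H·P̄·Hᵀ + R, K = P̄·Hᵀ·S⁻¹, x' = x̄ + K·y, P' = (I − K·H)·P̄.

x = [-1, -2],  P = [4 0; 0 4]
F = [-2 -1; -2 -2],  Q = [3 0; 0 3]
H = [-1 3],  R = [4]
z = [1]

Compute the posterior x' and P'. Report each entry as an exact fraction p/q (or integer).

x̄ = F·x = [4, 6]
P̄ = F·P·Fᵀ + Q = [23 24; 24 35]
y = z − H·x̄ = [-13]
S = H·P̄·Hᵀ + R = [198]
K = P̄·Hᵀ·S⁻¹ = [49/198; 9/22]
x' = x̄ + K·y = [155/198, 15/22]
P' = (I − K·H)·P̄ = [2153/198 87/22; 87/22 41/22]

x' = [155/198, 15/22]
P' = [2153/198 87/22; 87/22 41/22]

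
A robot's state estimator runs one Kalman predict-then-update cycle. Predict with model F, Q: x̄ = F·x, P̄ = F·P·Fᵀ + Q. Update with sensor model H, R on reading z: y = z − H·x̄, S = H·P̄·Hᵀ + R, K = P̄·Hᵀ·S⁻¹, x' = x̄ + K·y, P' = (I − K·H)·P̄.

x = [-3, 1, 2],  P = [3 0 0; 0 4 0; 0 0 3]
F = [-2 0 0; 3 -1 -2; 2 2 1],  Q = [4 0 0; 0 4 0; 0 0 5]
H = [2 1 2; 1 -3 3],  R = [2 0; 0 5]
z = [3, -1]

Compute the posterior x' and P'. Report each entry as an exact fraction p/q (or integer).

x' = [128740/68939, 14191/68939, -42842/68939]
P' = [847924/68939 -388708/68939 -663916/68939; -388708/68939 209782/68939 310808/68939; -663916/68939 310808/68939 539100/68939]

x̄ = F·x = [6, -14, -2]
P̄ = F·P·Fᵀ + Q = [16 -18 -12; -18 47 4; -12 4 36]
y = z − H·x̄ = [9, -43]
S = H·P̄·Hᵀ + R = [105 89; 89 732]
K = P̄·Hᵀ·S⁻¹ = [-10346/68939 4460/68939; 26991/68939 -17126/68939; 30588/68939 4192/68939]
x' = x̄ + K·y = [128740/68939, 14191/68939, -42842/68939]
P' = (I − K·H)·P̄ = [847924/68939 -388708/68939 -663916/68939; -388708/68939 209782/68939 310808/68939; -663916/68939 310808/68939 539100/68939]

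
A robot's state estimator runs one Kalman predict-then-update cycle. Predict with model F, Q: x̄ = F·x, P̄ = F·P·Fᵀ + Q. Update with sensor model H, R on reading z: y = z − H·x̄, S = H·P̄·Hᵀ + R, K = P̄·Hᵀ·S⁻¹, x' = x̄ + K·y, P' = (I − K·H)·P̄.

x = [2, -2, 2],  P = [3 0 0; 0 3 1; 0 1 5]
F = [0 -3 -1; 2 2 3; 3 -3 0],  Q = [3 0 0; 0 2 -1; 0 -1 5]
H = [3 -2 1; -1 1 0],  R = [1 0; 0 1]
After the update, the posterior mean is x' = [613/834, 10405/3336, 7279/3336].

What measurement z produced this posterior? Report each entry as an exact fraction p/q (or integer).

x̄ = F·x = [4, 6, 12]
P̄ = F·P·Fᵀ + Q = [41 -44 30; -44 83 -10; 30 -10 59]
S = H·P̄·Hᵀ + R = [1509 -549; -549 213]
K = P̄·Hᵀ·S⁻¹ = [389/1668 337/1668; 1373/6672 7517/6672; 4679/6672 10807/6672]
x' − x̄ = [-2723/834, -9611/3336, -32753/3336] = K·y
y = (KᵀK)⁻¹·Kᵀ·(x' − x̄) = [-14, 0]
z = y + H·x̄ = [-14, 0] + [12, 2] = [-2, 2]

z = [-2, 2]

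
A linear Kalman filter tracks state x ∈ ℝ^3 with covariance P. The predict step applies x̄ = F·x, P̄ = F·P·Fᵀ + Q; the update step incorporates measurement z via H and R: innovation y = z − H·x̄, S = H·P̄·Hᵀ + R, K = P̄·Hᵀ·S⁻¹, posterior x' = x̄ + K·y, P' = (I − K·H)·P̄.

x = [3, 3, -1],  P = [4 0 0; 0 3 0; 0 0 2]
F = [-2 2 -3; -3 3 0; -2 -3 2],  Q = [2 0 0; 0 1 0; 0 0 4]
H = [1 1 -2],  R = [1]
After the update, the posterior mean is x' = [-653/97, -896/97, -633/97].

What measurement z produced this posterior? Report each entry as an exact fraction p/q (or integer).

x̄ = F·x = [3, 0, -17]
P̄ = F·P·Fᵀ + Q = [48 42 -14; 42 64 -3; -14 -3 55]
S = H·P̄·Hᵀ + R = [485]
K = P̄·Hᵀ·S⁻¹ = [118/485; 112/485; -127/485]
x' − x̄ = [-944/97, -896/97, 1016/97] = K·y
y = (KᵀK)⁻¹·Kᵀ·(x' − x̄) = [-40]
z = y + H·x̄ = [-40] + [37] = [-3]

z = [-3]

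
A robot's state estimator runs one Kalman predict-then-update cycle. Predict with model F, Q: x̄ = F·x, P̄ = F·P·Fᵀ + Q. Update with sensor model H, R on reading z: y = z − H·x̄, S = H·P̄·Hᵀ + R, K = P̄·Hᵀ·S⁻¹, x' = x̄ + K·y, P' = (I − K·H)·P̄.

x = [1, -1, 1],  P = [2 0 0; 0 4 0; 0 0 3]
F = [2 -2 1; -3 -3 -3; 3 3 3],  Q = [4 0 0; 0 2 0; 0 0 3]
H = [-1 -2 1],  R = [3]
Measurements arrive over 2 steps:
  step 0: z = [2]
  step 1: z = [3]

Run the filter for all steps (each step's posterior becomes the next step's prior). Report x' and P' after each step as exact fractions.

step 0: x̄ = F·x = [5, -3, 3]
step 0: P̄ = F·P·Fᵀ + Q = [31 3 -3; 3 83 -81; -3 -81 84]
step 0: y = z − H·x̄ = [-2]
step 0: S = H·P̄·Hᵀ + R = [792]
step 0: K = P̄·Hᵀ·S⁻¹ = [-5/99; -125/396; 83/264]
step 0: x' = x̄ + K·y = [505/99, -469/198, 313/132]
step 0: P' = (I − K·H)·P̄ = [2869/99 -953/99 316/33; -953/99 809/198 -317/132; 316/33 -317/132 503/88]
step 1: x̄ = F·x = [2285/132, -2021/132, 2021/132]
step 1: P̄ = F·P·Fᵀ + Q = [23487/88 -22871/88 22871/88; -22871/88 27007/88 -26831/88; 22871/88 -26831/88 27095/88]
step 1: y = z − H·x̄ = [-1691/66]
step 1: S = H·P̄·Hᵀ + R = [32243/22]
step 1: K = P̄·Hᵀ·S⁻¹ = [22563/64486; -28987/64486; 28943/64486]
step 1: x' = x̄ + K·y = [84979/10182, -38627/10182, 12935/3394]
step 1: P' = (I − K·H)·P̄ = [5640963/64486 -1895363/64486 958963/32243; -1895363/64486 694103/64486 -297059/32243; 958963/32243 -297059/32243 816519/64486]

step 0: x' = [505/99, -469/198, 313/132], P' = [2869/99 -953/99 316/33; -953/99 809/198 -317/132; 316/33 -317/132 503/88]
step 1: x' = [84979/10182, -38627/10182, 12935/3394], P' = [5640963/64486 -1895363/64486 958963/32243; -1895363/64486 694103/64486 -297059/32243; 958963/32243 -297059/32243 816519/64486]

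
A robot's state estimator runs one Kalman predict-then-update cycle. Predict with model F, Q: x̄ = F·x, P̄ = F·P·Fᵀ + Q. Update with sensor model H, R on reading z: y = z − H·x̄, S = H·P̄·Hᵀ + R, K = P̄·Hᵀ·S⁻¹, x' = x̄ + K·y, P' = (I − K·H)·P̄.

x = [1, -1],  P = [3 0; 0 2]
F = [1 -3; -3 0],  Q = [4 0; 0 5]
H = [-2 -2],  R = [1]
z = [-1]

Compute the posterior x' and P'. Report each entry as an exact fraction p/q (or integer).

x̄ = F·x = [4, -3]
P̄ = F·P·Fᵀ + Q = [25 -9; -9 32]
y = z − H·x̄ = [1]
S = H·P̄·Hᵀ + R = [157]
K = P̄·Hᵀ·S⁻¹ = [-32/157; -46/157]
x' = x̄ + K·y = [596/157, -517/157]
P' = (I − K·H)·P̄ = [2901/157 -2885/157; -2885/157 2908/157]

x' = [596/157, -517/157]
P' = [2901/157 -2885/157; -2885/157 2908/157]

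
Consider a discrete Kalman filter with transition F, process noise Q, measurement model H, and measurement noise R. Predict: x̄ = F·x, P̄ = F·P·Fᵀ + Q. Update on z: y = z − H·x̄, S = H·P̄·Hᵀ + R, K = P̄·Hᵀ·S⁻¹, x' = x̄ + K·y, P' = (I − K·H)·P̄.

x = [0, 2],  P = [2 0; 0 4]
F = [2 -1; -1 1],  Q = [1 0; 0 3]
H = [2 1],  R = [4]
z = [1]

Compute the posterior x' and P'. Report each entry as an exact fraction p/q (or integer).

x̄ = F·x = [-2, 2]
P̄ = F·P·Fᵀ + Q = [13 -8; -8 9]
y = z − H·x̄ = [3]
S = H·P̄·Hᵀ + R = [33]
K = P̄·Hᵀ·S⁻¹ = [6/11; -7/33]
x' = x̄ + K·y = [-4/11, 15/11]
P' = (I − K·H)·P̄ = [35/11 -46/11; -46/11 248/33]

x' = [-4/11, 15/11]
P' = [35/11 -46/11; -46/11 248/33]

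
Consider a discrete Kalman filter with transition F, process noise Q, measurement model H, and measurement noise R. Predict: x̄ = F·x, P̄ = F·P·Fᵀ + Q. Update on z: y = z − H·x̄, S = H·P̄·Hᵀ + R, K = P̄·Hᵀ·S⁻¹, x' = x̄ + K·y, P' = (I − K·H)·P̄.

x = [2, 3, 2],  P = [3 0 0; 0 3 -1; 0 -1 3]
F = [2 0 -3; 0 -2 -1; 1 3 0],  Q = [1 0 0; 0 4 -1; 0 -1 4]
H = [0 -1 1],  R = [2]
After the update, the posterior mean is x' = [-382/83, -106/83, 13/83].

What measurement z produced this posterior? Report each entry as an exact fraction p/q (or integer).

z = [1]

x̄ = F·x = [-2, -8, 11]
P̄ = F·P·Fᵀ + Q = [40 3 15; 3 15 -16; 15 -16 34]
S = H·P̄·Hᵀ + R = [83]
K = P̄·Hᵀ·S⁻¹ = [12/83; -31/83; 50/83]
x' − x̄ = [-216/83, 558/83, -900/83] = K·y
y = (KᵀK)⁻¹·Kᵀ·(x' − x̄) = [-18]
z = y + H·x̄ = [-18] + [19] = [1]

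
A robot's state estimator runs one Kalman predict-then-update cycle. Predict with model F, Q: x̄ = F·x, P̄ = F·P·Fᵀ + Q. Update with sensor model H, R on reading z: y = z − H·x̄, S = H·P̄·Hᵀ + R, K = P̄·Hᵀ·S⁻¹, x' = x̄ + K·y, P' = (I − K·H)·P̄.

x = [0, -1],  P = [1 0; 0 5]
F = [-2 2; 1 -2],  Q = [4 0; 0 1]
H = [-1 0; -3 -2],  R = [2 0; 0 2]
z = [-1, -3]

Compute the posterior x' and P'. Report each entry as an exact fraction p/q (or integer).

x̄ = F·x = [-2, 2]
P̄ = F·P·Fᵀ + Q = [28 -22; -22 22]
y = z − H·x̄ = [-3, -5]
S = H·P̄·Hᵀ + R = [30 40; 40 78]
K = P̄·Hᵀ·S⁻¹ = [-146/185 -4/37; 209/185 -11/37]
x' = x̄ + K·y = [168/185, 18/185]
P' = (I − K·H)·P̄ = [292/185 -418/185; -418/185 682/185]

x' = [168/185, 18/185]
P' = [292/185 -418/185; -418/185 682/185]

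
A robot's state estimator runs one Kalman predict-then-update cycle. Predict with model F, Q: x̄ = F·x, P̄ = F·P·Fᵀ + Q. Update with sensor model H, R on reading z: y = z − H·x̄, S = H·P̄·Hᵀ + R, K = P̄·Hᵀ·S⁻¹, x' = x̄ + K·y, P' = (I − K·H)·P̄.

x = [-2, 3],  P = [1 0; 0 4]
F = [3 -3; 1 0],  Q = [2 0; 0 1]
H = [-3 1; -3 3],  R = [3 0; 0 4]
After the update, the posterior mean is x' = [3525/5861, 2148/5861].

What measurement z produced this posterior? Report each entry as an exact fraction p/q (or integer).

x̄ = F·x = [-15, -2]
P̄ = F·P·Fᵀ + Q = [47 3; 3 2]
S = H·P̄·Hᵀ + R = [410 393; 393 391]
K = P̄·Hᵀ·S⁻¹ = [-2082/5861 114/5861; -1558/5861 1521/5861]
x' − x̄ = [91440/5861, 13870/5861] = K·y
y = (KᵀK)⁻¹·Kᵀ·(x' − x̄) = [-46, -38]
z = y + H·x̄ = [-46, -38] + [43, 39] = [-3, 1]

z = [-3, 1]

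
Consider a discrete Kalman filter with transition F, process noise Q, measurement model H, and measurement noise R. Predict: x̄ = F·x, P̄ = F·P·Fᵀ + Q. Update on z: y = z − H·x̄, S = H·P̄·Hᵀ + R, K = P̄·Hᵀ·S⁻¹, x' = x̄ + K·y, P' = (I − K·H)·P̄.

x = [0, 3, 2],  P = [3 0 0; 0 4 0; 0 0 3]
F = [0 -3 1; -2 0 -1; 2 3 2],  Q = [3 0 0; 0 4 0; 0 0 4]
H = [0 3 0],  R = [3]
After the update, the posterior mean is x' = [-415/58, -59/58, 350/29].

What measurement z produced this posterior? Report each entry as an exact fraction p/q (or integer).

z = [-3]

x̄ = F·x = [-7, -2, 13]
P̄ = F·P·Fᵀ + Q = [42 -3 -30; -3 19 -18; -30 -18 64]
S = H·P̄·Hᵀ + R = [174]
K = P̄·Hᵀ·S⁻¹ = [-3/58; 19/58; -9/29]
x' − x̄ = [-9/58, 57/58, -27/29] = K·y
y = (KᵀK)⁻¹·Kᵀ·(x' − x̄) = [3]
z = y + H·x̄ = [3] + [-6] = [-3]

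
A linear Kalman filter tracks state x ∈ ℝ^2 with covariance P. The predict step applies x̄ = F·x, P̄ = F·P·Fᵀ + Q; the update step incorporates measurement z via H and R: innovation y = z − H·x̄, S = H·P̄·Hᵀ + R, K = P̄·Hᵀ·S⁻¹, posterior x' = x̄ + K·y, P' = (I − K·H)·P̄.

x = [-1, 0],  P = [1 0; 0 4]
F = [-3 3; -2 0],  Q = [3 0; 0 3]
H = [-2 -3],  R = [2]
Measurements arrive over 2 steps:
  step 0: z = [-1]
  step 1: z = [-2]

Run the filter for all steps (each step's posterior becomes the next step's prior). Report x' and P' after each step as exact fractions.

step 0: x' = [-267/329, 295/329], P' = [2796/329 -1788/329; -1788/329 1214/329]
step 1: x' = [776190/717289, -36390/717289], P' = [2504937/717289 -1522602/717289; -1522602/717289 1076082/717289]

step 0: x̄ = F·x = [3, 2]
step 0: P̄ = F·P·Fᵀ + Q = [48 6; 6 7]
step 0: y = z − H·x̄ = [11]
step 0: S = H·P̄·Hᵀ + R = [329]
step 0: K = P̄·Hᵀ·S⁻¹ = [-114/329; -33/329]
step 0: x' = x̄ + K·y = [-267/329, 295/329]
step 0: P' = (I − K·H)·P̄ = [2796/329 -1788/329; -1788/329 1214/329]
step 1: x̄ = F·x = [1686/329, 534/329]
step 1: P̄ = F·P·Fᵀ + Q = [69261/329 27504/329; 27504/329 12171/329]
step 1: y = z − H·x̄ = [4316/329]
step 1: S = H·P̄·Hᵀ + R = [717289/329]
step 1: K = P̄·Hᵀ·S⁻¹ = [-221034/717289; -91521/717289]
step 1: x' = x̄ + K·y = [776190/717289, -36390/717289]
step 1: P' = (I − K·H)·P̄ = [2504937/717289 -1522602/717289; -1522602/717289 1076082/717289]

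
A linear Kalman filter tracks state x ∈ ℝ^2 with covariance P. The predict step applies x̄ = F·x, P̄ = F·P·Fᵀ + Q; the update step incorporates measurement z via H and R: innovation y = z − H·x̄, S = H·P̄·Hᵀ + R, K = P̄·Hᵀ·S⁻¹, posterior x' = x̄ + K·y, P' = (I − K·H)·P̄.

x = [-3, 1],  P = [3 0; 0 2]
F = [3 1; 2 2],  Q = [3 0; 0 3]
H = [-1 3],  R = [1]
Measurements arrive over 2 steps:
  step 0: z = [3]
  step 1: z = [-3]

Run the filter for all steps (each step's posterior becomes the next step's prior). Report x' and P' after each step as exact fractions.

step 0: x' = [-313/54, -103/108], P' = [575/27 389/54; 389/54 275/108]
step 1: x' = [-310351/54263, -158403/54263], P' = [1209512/54263 415089/54263; 415089/54263 148353/54263]

step 0: x̄ = F·x = [-8, -4]
step 0: P̄ = F·P·Fᵀ + Q = [32 22; 22 23]
step 0: y = z − H·x̄ = [7]
step 0: S = H·P̄·Hᵀ + R = [108]
step 0: K = P̄·Hᵀ·S⁻¹ = [17/54; 47/108]
step 0: x' = x̄ + K·y = [-313/54, -103/108]
step 0: P' = (I − K·H)·P̄ = [575/27 389/54; 389/54 275/108]
step 1: x̄ = F·x = [-1981/108, -27/2]
step 1: P̄ = F·P·Fᵀ + Q = [25967/108 381/2; 381/2 156]
step 1: y = z − H·x̄ = [2069/108]
step 1: S = H·P̄·Hᵀ + R = [54263/108]
step 1: K = P̄·Hᵀ·S⁻¹ = [35755/54263; 29970/54263]
step 1: x' = x̄ + K·y = [-310351/54263, -158403/54263]
step 1: P' = (I − K·H)·P̄ = [1209512/54263 415089/54263; 415089/54263 148353/54263]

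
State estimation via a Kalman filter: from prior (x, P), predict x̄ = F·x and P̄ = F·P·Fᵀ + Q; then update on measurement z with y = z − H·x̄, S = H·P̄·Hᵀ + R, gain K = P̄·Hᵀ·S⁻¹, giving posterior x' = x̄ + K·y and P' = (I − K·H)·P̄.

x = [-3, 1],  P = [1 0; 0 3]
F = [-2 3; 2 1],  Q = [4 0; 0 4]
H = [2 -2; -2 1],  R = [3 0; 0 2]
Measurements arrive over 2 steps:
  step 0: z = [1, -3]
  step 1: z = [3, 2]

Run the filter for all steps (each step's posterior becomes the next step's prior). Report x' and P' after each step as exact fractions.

step 0: x' = [881/709, 51/709], P' = [1390/709 1690/709; 1690/709 2422/709]
step 1: x' = [-213935/73766, -295895/73766], P' = [412807/184415 519163/184415; 519163/184415 749887/184415]

step 0: x̄ = F·x = [9, -5]
step 0: P̄ = F·P·Fᵀ + Q = [35 5; 5 11]
step 0: y = z − H·x̄ = [-27, 20]
step 0: S = H·P̄·Hᵀ + R = [147 -132; -132 133]
step 0: K = P̄·Hᵀ·S⁻¹ = [-200/709 -545/709; -488/709 -479/709]
step 0: x' = x̄ + K·y = [881/709, 51/709]
step 0: P' = (I − K·H)·P̄ = [1390/709 1690/709; 1690/709 2422/709]
step 1: x̄ = F·x = [-1609/709, 1813/709]
step 1: P̄ = F·P·Fᵀ + Q = [9914/709 8466/709; 8466/709 17578/709]
step 1: y = z − H·x̄ = [8971/709, -3613/709]
step 1: S = H·P̄·Hᵀ + R = [44367/709 -24016/709; -24016/709 24788/709]
step 1: K = P̄·Hᵀ·S⁻¹ = [-70904/184415 -306451/368830; -153816/184415 -288439/368830]
step 1: x' = x̄ + K·y = [-213935/73766, -295895/73766]
step 1: P' = (I − K·H)·P̄ = [412807/184415 519163/184415; 519163/184415 749887/184415]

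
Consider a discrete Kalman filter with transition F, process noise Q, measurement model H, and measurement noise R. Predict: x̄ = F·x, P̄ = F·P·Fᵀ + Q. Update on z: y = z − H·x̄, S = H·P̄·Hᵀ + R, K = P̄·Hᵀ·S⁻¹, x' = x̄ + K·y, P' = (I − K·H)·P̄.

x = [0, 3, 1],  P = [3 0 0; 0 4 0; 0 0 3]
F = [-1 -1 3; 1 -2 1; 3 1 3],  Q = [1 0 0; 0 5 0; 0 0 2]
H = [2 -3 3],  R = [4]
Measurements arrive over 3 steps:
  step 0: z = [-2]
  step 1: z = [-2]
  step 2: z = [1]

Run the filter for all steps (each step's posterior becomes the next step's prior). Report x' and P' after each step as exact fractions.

step 0: x̄ = F·x = [0, -5, 6]
step 0: P̄ = F·P·Fᵀ + Q = [35 14 14; 14 27 10; 14 10 60]
step 0: y = z − H·x̄ = [-35]
step 0: S = H·P̄·Hᵀ + R = [747]
step 0: K = P̄·Hᵀ·S⁻¹ = [70/747; -23/747; 178/747]
step 0: x' = x̄ + K·y = [-2450/747, -2930/747, -1748/747]
step 0: P' = (I − K·H)·P̄ = [21245/747 12068/747 -2002/747; 12068/747 19640/747 11564/747; -2002/747 11564/747 13136/747]
step 1: x̄ = F·x = [136/747, 554/249, -15524/747]
step 1: P̄ = F·P·Fᵀ + Q = [126620/747 -5147/249 -25435/747; -5147/249 2016/83 -22103/249; -25435/747 -22103/249 436319/747]
step 1: y = z − H·x̄ = [49792/747]
step 1: S = H·P̄·Hᵀ + R = [5673269/747]
step 1: K = P̄·Hᵀ·S⁻¹ = [31894/810467; -284241/5673269; 1457014/5673269]
step 1: x' = x̄ + K·y = [2273480/810467, -6323902/5673269, -20782044/5673269]
step 1: P' = (I − K·H)·P̄ = [18263672/115781 -4616919/810467 -89804863/810467; -4616919/810467 29642365/5673269 50808999/5673269; -89804863/810467 50808999/5673269 471841045/5673269]
step 2: x̄ = F·x = [-71936590/5673269, 7780120/5673269, -20926954/5673269]
step 2: P̄ = F·P·Fᵀ + Q = [8579118353/5673269 -1065361571/5673269 -2110363258/5673269; -1065361571/5673269 182466432/5673269 176741113/5673269; -2110363258/5673269 176741113/5673269 1137368318/5673269]
step 2: y = z − H·x̄ = [235667671/5673269]
step 2: S = H·P̄·Hᵀ + R = [30496318960/5673269]
step 2: K = P̄·Hᵀ·S⁻¹ = [2804646329/6099263792; -2147899099/30496318960; -1338844901/30496318960]
step 2: x' = x̄ + K·y = [39166877091/6099263792, -47402186841/30496318960, -168107227719/30496318960]
step 2: P' = (I − K·H)·P̄ = [2290760544559/6099263792 -83518678969/6099263792 -1606952846903/6099263792; -83518678969/6099263792 167643023851/30496318960 443174754949/30496318960; -1606952846903/6099263792 443174754949/30496318960 5797899118091/30496318960]

step 0: x' = [-2450/747, -2930/747, -1748/747], P' = [21245/747 12068/747 -2002/747; 12068/747 19640/747 11564/747; -2002/747 11564/747 13136/747]
step 1: x' = [2273480/810467, -6323902/5673269, -20782044/5673269], P' = [18263672/115781 -4616919/810467 -89804863/810467; -4616919/810467 29642365/5673269 50808999/5673269; -89804863/810467 50808999/5673269 471841045/5673269]
step 2: x' = [39166877091/6099263792, -47402186841/30496318960, -168107227719/30496318960], P' = [2290760544559/6099263792 -83518678969/6099263792 -1606952846903/6099263792; -83518678969/6099263792 167643023851/30496318960 443174754949/30496318960; -1606952846903/6099263792 443174754949/30496318960 5797899118091/30496318960]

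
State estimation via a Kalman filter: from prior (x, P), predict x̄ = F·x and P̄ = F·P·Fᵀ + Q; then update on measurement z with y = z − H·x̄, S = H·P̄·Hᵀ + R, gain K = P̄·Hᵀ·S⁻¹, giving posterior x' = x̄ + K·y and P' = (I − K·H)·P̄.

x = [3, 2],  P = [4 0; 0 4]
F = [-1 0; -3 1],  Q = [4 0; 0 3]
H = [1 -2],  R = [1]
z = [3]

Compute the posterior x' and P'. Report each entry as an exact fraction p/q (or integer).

x' = [-271/133, -339/133]
P' = [808/133 412/133; 412/133 243/133]

x̄ = F·x = [-3, -7]
P̄ = F·P·Fᵀ + Q = [8 12; 12 43]
y = z − H·x̄ = [-8]
S = H·P̄·Hᵀ + R = [133]
K = P̄·Hᵀ·S⁻¹ = [-16/133; -74/133]
x' = x̄ + K·y = [-271/133, -339/133]
P' = (I − K·H)·P̄ = [808/133 412/133; 412/133 243/133]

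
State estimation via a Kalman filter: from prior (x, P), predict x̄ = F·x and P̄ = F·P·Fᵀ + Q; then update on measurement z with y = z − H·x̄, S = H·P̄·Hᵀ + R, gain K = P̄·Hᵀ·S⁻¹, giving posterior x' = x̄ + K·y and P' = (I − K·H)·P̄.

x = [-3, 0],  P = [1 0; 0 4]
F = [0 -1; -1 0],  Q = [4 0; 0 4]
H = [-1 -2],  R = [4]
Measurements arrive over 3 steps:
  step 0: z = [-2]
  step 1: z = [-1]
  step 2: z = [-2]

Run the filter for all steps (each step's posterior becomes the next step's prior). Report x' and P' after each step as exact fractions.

step 0: x̄ = F·x = [0, 3]
step 0: P̄ = F·P·Fᵀ + Q = [8 0; 0 5]
step 0: y = z − H·x̄ = [4]
step 0: S = H·P̄·Hᵀ + R = [32]
step 0: K = P̄·Hᵀ·S⁻¹ = [-1/4; -5/16]
step 0: x' = x̄ + K·y = [-1, 7/4]
step 0: P' = (I − K·H)·P̄ = [6 -5/2; -5/2 15/8]
step 1: x̄ = F·x = [-7/4, 1]
step 1: P̄ = F·P·Fᵀ + Q = [47/8 -5/2; -5/2 10]
step 1: y = z − H·x̄ = [-3/4]
step 1: S = H·P̄·Hᵀ + R = [319/8]
step 1: K = P̄·Hᵀ·S⁻¹ = [-7/319; -140/319]
step 1: x' = x̄ + K·y = [-553/319, 424/319]
step 1: P' = (I − K·H)·P̄ = [1868/319 -920/319; -920/319 740/319]
step 2: x̄ = F·x = [-424/319, 553/319]
step 2: P̄ = F·P·Fᵀ + Q = [2016/319 -920/319; -920/319 3144/319]
step 2: y = z − H·x̄ = [4/29]
step 2: S = H·P̄·Hᵀ + R = [1108/29]
step 2: K = P̄·Hᵀ·S⁻¹ = [-4/277; -122/277]
step 2: x' = x̄ + K·y = [-4056/3047, 5097/3047]
step 2: P' = (I − K·H)·P̄ = [19232/3047 -9528/3047; -9528/3047 7448/3047]

step 0: x' = [-1, 7/4], P' = [6 -5/2; -5/2 15/8]
step 1: x' = [-553/319, 424/319], P' = [1868/319 -920/319; -920/319 740/319]
step 2: x' = [-4056/3047, 5097/3047], P' = [19232/3047 -9528/3047; -9528/3047 7448/3047]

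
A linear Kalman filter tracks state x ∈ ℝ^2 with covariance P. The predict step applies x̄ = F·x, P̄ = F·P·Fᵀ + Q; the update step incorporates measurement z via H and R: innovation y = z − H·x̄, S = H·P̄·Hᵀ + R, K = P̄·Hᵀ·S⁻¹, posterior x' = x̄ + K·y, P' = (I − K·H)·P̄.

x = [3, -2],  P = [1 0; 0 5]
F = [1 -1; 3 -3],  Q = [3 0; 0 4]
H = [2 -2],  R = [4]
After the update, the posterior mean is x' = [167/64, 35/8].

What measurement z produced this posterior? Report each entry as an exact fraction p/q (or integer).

z = [-3]

x̄ = F·x = [5, 15]
P̄ = F·P·Fᵀ + Q = [9 18; 18 58]
S = H·P̄·Hᵀ + R = [128]
K = P̄·Hᵀ·S⁻¹ = [-9/64; -5/8]
x' − x̄ = [-153/64, -85/8] = K·y
y = (KᵀK)⁻¹·Kᵀ·(x' − x̄) = [17]
z = y + H·x̄ = [17] + [-20] = [-3]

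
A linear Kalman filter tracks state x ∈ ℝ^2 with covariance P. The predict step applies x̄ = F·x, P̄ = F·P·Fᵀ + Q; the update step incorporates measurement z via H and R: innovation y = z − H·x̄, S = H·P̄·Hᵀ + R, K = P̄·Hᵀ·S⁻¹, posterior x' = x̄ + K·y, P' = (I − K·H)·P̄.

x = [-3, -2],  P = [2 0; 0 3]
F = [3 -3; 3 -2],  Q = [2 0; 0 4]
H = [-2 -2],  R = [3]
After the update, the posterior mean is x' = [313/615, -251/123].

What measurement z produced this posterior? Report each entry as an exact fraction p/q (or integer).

z = [3]

x̄ = F·x = [-3, -5]
P̄ = F·P·Fᵀ + Q = [47 36; 36 34]
S = H·P̄·Hᵀ + R = [615]
K = P̄·Hᵀ·S⁻¹ = [-166/615; -28/123]
x' − x̄ = [2158/615, 364/123] = K·y
y = (KᵀK)⁻¹·Kᵀ·(x' − x̄) = [-13]
z = y + H·x̄ = [-13] + [16] = [3]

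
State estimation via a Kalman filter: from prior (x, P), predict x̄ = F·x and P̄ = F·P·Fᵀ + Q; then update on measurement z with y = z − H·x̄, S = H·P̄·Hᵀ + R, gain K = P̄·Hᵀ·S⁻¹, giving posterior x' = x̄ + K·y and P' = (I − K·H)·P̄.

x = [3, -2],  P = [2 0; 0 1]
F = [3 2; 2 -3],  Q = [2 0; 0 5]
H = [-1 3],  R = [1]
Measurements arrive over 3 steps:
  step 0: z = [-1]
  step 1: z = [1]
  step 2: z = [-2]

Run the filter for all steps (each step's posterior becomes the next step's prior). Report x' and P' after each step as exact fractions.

step 0: x' = [1127/187, 324/187], P' = [4452/187 1482/187; 1482/187 514/187]
step 1: x' = [133131/6713, 46553/6713], P' = [1802502/6713 598896/6713; 598896/6713 399443/13426]
step 2: x' = [44922157/2367815, 13329333/2367815], P' = [2892990544/2367815 961426866/2367815; 961426866/2367815 319769449/2367815]

step 0: x̄ = F·x = [5, 12]
step 0: P̄ = F·P·Fᵀ + Q = [24 6; 6 22]
step 0: y = z − H·x̄ = [-32]
step 0: S = H·P̄·Hᵀ + R = [187]
step 0: K = P̄·Hᵀ·S⁻¹ = [-6/187; 60/187]
step 0: x' = x̄ + K·y = [1127/187, 324/187]
step 0: P' = (I − K·H)·P̄ = [4452/187 1482/187; 1482/187 514/187]
step 1: x̄ = F·x = [237/11, 1282/187]
step 1: P̄ = F·P·Fᵀ + Q = [3546/11 954/11; 954/11 5585/187]
step 1: y = z − H·x̄ = [370/187]
step 1: S = H·P̄·Hᵀ + R = [13426/187]
step 1: K = P̄·Hᵀ·S⁻¹ = [-5814/6713; 537/13426]
step 1: x' = x̄ + K·y = [133131/6713, 46553/6713]
step 1: P' = (I − K·H)·P̄ = [1802502/6713 598896/6713; 598896/6713 399443/13426]
step 2: x̄ = F·x = [10051/137, 126603/6713]
step 2: P̄ = F·P·Fᵀ + Q = [494318/137 135147/137; 135147/137 3708629/13426]
step 2: y = z − H·x̄ = [99264/6713]
step 2: S = H·P̄·Hᵀ + R = [2367815/13426]
step 2: K = P̄·Hᵀ·S⁻¹ = [-8709946/2367815; -2118519/2367815]
step 2: x' = x̄ + K·y = [44922157/2367815, 13329333/2367815]
step 2: P' = (I − K·H)·P̄ = [2892990544/2367815 961426866/2367815; 961426866/2367815 319769449/2367815]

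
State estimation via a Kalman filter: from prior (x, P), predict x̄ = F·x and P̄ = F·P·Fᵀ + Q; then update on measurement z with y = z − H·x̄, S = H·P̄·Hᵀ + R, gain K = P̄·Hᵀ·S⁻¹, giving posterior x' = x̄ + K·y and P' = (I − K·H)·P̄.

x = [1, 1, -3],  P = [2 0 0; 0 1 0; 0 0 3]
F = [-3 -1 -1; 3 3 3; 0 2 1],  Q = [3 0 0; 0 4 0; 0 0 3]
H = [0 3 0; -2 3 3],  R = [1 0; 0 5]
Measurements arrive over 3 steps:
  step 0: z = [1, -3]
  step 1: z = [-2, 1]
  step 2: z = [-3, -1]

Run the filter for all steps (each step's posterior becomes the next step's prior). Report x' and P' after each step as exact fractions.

step 0: x' = [-2611/2076, 177/692, -1943/1038], P' = [272825/35292 345/11764 85645/17646; 345/11764 1255/11764 -435/5882; 85645/17646 -435/5882 32030/8823]
step 1: x' = [-911087481/944843972, -606779655/944843972, 114563965/472421986], P' = [1664888075/472421986 6108009/236210993 942876577/472421986; 6108009/236210993 50246389/472421986 -35220597/472421986; 942876577/472421986 -35220597/472421986 397387830/236210993]
step 2: x' = [-647539684031/7522286032564, -1786445224833/1880571508141, 2932267642185/7522286032564], P' = [39644059086397/11283429048846 49190499709/1880571508141 22454461576129/11283429048846; 49190499709/1880571508141 199987907026/1880571508141 -139908177335/1880571508141; 22454461576129/11283429048846 -139908177335/1880571508141 18947153333221/11283429048846]

step 0: x̄ = F·x = [-1, -3, -1]
step 0: P̄ = F·P·Fᵀ + Q = [25 -30 -5; -30 58 15; -5 15 10]
step 0: y = z − H·x̄ = [10, 7]
step 0: S = H·P̄·Hᵀ + R = [523 837; 837 1407]
step 0: K = P̄·Hᵀ·S⁻¹ = [1035/11764 -5735/35292; 3765/11764 93/11764; -1305/5882 3395/17646]
step 0: x' = x̄ + K·y = [-2611/2076, 177/692, -1943/1038]
step 0: P' = (I − K·H)·P̄ = [272825/35292 345/11764 85645/17646; 345/11764 1255/11764 -435/5882; 85645/17646 -435/5882 32030/8823]
step 1: x̄ = F·x = [2797/519, -2983/346, -706/519]
step 1: P̄ = F·P·Fᵀ + Q = [930479/8823 -408610/2941 -161975/8823; -408610/2941 569869/2941 75295/2941; -161975/8823 75295/2941 59654/8823]
step 1: y = z − H·x̄ = [8257/346, 43309/1038]
step 1: S = H·P̄·Hᵀ + R = [5131762/2941 8258136/2941; 8258136/2941 40408970/8823]
step 1: K = P̄·Hᵀ·S⁻¹ = [18324027/236210993 -92899673/472421986; 150739167/472421986 2064534/236210993; -105661791/472421986 78582407/472421986]
step 1: x' = x̄ + K·y = [-911087481/944843972, -606779655/944843972, 114563965/472421986]
step 1: P' = (I − K·H)·P̄ = [1664888075/472421986 6108009/236210993 942876577/472421986; 6108009/236210993 50246389/472421986 -35220597/472421986; 942876577/472421986 -35220597/472421986 397387830/236210993]
step 2: x̄ = F·x = [777728542/236210993, -1933108809/472421986, -246107845/236210993]
step 2: P̄ = F·P·Fᵀ + Q = [11453197529/236210993 -14384423190/236210993 -1845766243/236210993; -14384423190/236210993 20518287512/236210993 2635372890/236210993; -1845766243/236210993 2635372890/236210993 1136072393/236210993]
step 2: y = z − H·x̄ = [4382060469/472421986, 9914465679/472421986]
step 2: S = H·P̄·Hᵀ + R = [184900798601/236210993 294689482758/236210993; 294689482758/236210993 484082069442/236210993]
step 2: K = P̄·Hᵀ·S⁻¹ = [147571499127/1880571508141 -9726259427/49706735898; 599963721078/1880571508141 72121753/8284455983; -419724532005/1880571508141 8294440225/49706735898]
step 2: x' = x̄ + K·y = [-647539684031/7522286032564, -1786445224833/1880571508141, 2932267642185/7522286032564]
step 2: P' = (I − K·H)·P̄ = [39644059086397/11283429048846 49190499709/1880571508141 22454461576129/11283429048846; 49190499709/1880571508141 199987907026/1880571508141 -139908177335/1880571508141; 22454461576129/11283429048846 -139908177335/1880571508141 18947153333221/11283429048846]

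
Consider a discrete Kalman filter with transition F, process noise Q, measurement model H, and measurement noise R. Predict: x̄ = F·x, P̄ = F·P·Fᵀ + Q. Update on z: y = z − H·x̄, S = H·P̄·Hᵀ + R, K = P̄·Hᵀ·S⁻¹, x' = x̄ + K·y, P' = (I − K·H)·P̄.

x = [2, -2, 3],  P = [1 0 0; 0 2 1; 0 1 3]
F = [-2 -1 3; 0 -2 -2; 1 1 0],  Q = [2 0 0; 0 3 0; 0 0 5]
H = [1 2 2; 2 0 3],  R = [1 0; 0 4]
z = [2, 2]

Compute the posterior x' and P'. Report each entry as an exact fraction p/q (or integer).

x̄ = F·x = [7, -2, 0]
P̄ = F·P·Fᵀ + Q = [29 -18 -1; -18 31 -6; -1 -6 8]
y = z − H·x̄ = [-1, -12]
S = H·P̄·Hᵀ + R = [62 -9; -9 180]
K = P̄·Hᵀ·S⁻¹ = [-125/1231 3329/11079; 586/1231 -340/1231; 82/1231 1391/11079]
x' = x̄ + K·y = [12910/3693, 1032/1231, -5810/3693]
P' = (I − K·H)·P̄ = [128071/11079 1816/1231 -80942/11079; 1816/1231 1049/1231 -1664/1231; -80942/11079 -1664/1231 55816/11079]

x' = [12910/3693, 1032/1231, -5810/3693]
P' = [128071/11079 1816/1231 -80942/11079; 1816/1231 1049/1231 -1664/1231; -80942/11079 -1664/1231 55816/11079]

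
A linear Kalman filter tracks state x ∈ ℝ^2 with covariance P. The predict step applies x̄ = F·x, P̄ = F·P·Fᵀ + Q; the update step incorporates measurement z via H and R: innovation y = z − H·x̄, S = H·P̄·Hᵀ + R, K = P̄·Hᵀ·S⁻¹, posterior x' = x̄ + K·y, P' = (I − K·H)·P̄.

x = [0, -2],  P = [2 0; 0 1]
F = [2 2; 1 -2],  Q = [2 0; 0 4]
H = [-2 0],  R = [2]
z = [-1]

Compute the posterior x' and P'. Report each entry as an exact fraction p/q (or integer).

x' = [10/29, 4]
P' = [14/29 0; 0 10]

x̄ = F·x = [-4, 4]
P̄ = F·P·Fᵀ + Q = [14 0; 0 10]
y = z − H·x̄ = [-9]
S = H·P̄·Hᵀ + R = [58]
K = P̄·Hᵀ·S⁻¹ = [-14/29; 0]
x' = x̄ + K·y = [10/29, 4]
P' = (I − K·H)·P̄ = [14/29 0; 0 10]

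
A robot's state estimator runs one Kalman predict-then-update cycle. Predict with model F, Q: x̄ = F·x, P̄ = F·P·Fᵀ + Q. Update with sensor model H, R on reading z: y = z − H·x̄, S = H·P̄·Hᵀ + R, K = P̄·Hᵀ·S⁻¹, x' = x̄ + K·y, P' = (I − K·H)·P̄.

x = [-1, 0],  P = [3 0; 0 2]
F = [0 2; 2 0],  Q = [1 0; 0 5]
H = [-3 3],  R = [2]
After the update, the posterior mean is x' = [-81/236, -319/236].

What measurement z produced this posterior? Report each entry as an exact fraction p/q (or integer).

x̄ = F·x = [0, -2]
P̄ = F·P·Fᵀ + Q = [9 0; 0 17]
S = H·P̄·Hᵀ + R = [236]
K = P̄·Hᵀ·S⁻¹ = [-27/236; 51/236]
x' − x̄ = [-81/236, 153/236] = K·y
y = (KᵀK)⁻¹·Kᵀ·(x' − x̄) = [3]
z = y + H·x̄ = [3] + [-6] = [-3]

z = [-3]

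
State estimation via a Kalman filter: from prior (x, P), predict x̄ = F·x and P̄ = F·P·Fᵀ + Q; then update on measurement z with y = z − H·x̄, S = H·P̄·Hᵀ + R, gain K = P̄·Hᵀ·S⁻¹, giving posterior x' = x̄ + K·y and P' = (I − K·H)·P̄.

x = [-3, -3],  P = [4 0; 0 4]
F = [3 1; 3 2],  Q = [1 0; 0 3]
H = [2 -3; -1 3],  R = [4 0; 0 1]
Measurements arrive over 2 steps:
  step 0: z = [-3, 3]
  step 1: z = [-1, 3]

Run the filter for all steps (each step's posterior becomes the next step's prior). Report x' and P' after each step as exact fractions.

step 0: x̄ = F·x = [-12, -15]
step 0: P̄ = F·P·Fᵀ + Q = [41 44; 44 55]
step 0: y = z − H·x̄ = [-24, 36]
step 0: S = H·P̄·Hᵀ + R = [135 -181; -181 273]
step 0: K = P̄·Hᵀ·S⁻¹ = [2821/4094 3235/4094; 440/2047 1199/2047]
step 0: x' = x̄ + K·y = [-186/2047, 1899/2047]
step 0: P' = (I − K·H)·P̄ = [14519/4094 2959/2047; 2959/2047 1386/2047]
step 1: x̄ = F·x = [1341/2047, 3240/2047]
step 1: P̄ = F·P·Fᵀ + Q = [173045/4094 189477/4094; 189477/4094 225057/4094]
step 1: y = z − H·x̄ = [217/89, -2238/2047]
step 1: S = H·P̄·Hᵀ + R = [20015/178 -14485/89; -14485/89 532895/2047]
step 1: K = P̄·Hᵀ·S⁻¹ = [1293641/2279535 1654418/2279535; 128931/759845 426876/759845]
step 1: x' = x̄ + K·y = [2838706/2279535, 1050339/759845]
step 1: P' = (I − K·H)·P̄ = [6828982/2279535 188520/151969; 188520/151969 456492/759845]

step 0: x' = [-186/2047, 1899/2047], P' = [14519/4094 2959/2047; 2959/2047 1386/2047]
step 1: x' = [2838706/2279535, 1050339/759845], P' = [6828982/2279535 188520/151969; 188520/151969 456492/759845]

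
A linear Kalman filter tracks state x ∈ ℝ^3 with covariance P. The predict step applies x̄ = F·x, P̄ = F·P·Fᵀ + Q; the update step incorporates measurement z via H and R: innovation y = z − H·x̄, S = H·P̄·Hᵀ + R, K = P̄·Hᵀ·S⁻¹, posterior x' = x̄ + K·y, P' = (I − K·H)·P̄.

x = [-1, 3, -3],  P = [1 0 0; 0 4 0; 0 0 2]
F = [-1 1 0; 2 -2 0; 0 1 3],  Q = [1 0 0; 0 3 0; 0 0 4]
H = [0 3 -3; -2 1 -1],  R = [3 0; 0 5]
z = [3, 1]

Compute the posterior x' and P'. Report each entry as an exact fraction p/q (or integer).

x̄ = F·x = [4, -8, -6]
P̄ = F·P·Fᵀ + Q = [6 -10 4; -10 23 -8; 4 -8 26]
y = z − H·x̄ = [9, 11]
S = H·P̄·Hᵀ + R = [588 279; 279 150]
K = P̄·Hᵀ·S⁻¹ = [106/1151 -1190/3453; -31/1151 449/1151; -398/1151 418/1151]
x' = x̄ + K·y = [3584/3453, -4548/1151, -5890/1151]
P' = (I − K·H)·P̄ = [3134/3453 -1138/1151 -1244/1151; -1138/1151 6457/1151 6488/1151; -1244/1151 6488/1151 6886/1151]

x' = [3584/3453, -4548/1151, -5890/1151]
P' = [3134/3453 -1138/1151 -1244/1151; -1138/1151 6457/1151 6488/1151; -1244/1151 6488/1151 6886/1151]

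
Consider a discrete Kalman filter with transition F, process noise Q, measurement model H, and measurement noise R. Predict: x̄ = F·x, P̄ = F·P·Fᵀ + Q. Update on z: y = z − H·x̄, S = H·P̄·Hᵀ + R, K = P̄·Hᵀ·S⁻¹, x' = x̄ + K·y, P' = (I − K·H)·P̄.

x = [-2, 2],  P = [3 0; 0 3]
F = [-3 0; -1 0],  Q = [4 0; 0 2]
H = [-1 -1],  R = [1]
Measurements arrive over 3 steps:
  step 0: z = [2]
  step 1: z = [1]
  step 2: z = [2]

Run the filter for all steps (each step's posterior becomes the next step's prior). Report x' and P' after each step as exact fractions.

step 0: x' = [-14/11, -6/11], P' = [21/11 -13/11; -13/11 79/55]
step 1: x' = [-226/413, -120/413], P' = [783/413 -487/413; -487/413 593/413]
step 2: x' = [-20966/15419, -8142/15419], P' = [29229/15419 -18181/15419; -18181/15419 22139/15419]

step 0: x̄ = F·x = [6, 2]
step 0: P̄ = F·P·Fᵀ + Q = [31 9; 9 5]
step 0: y = z − H·x̄ = [10]
step 0: S = H·P̄·Hᵀ + R = [55]
step 0: K = P̄·Hᵀ·S⁻¹ = [-8/11; -14/55]
step 0: x' = x̄ + K·y = [-14/11, -6/11]
step 0: P' = (I − K·H)·P̄ = [21/11 -13/11; -13/11 79/55]
step 1: x̄ = F·x = [42/11, 14/11]
step 1: P̄ = F·P·Fᵀ + Q = [233/11 63/11; 63/11 43/11]
step 1: y = z − H·x̄ = [67/11]
step 1: S = H·P̄·Hᵀ + R = [413/11]
step 1: K = P̄·Hᵀ·S⁻¹ = [-296/413; -106/413]
step 1: x' = x̄ + K·y = [-226/413, -120/413]
step 1: P' = (I − K·H)·P̄ = [783/413 -487/413; -487/413 593/413]
step 2: x̄ = F·x = [678/413, 226/413]
step 2: P̄ = F·P·Fᵀ + Q = [8699/413 2349/413; 2349/413 1609/413]
step 2: y = z − H·x̄ = [1730/413]
step 2: S = H·P̄·Hᵀ + R = [15419/413]
step 2: K = P̄·Hᵀ·S⁻¹ = [-11048/15419; -3958/15419]
step 2: x' = x̄ + K·y = [-20966/15419, -8142/15419]
step 2: P' = (I − K·H)·P̄ = [29229/15419 -18181/15419; -18181/15419 22139/15419]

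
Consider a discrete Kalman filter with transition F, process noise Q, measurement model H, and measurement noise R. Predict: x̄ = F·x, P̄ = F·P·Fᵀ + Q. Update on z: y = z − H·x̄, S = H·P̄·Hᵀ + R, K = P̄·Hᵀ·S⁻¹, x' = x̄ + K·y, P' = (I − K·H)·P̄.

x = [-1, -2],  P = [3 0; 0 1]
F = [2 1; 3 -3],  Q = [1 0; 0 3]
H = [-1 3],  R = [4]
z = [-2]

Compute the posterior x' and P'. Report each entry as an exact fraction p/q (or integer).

x' = [-17/3, -77/31]
P' = [95/9 11/3; 11/3 53/31]

x̄ = F·x = [-4, 3]
P̄ = F·P·Fᵀ + Q = [14 15; 15 39]
y = z − H·x̄ = [-15]
S = H·P̄·Hᵀ + R = [279]
K = P̄·Hᵀ·S⁻¹ = [1/9; 34/93]
x' = x̄ + K·y = [-17/3, -77/31]
P' = (I − K·H)·P̄ = [95/9 11/3; 11/3 53/31]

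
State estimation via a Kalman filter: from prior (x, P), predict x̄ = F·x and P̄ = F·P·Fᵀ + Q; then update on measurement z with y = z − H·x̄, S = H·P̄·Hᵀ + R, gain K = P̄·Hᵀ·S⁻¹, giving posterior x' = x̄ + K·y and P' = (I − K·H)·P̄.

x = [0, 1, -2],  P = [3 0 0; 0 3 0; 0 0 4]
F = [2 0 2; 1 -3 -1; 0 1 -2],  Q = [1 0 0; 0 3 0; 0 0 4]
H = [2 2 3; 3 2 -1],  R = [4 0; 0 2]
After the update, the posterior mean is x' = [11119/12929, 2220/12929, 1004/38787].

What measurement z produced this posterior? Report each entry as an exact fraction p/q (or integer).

x̄ = F·x = [-4, -1, 5]
P̄ = F·P·Fᵀ + Q = [29 -2 -16; -2 37 -1; -16 -1 23]
S = H·P̄·Hᵀ + R = [255 117; 117 510]
K = P̄·Hᵀ·S⁻¹ = [-947/12929 2727/12929; 8699/38787 1084/12929; 8797/38787 -7570/38787]
x' − x̄ = [62835/12929, 15149/12929, -192931/38787] = K·y
y = (KᵀK)⁻¹·Kᵀ·(x' − x̄) = [-3, 22]
z = y + H·x̄ = [-3, 22] + [5, -19] = [2, 3]

z = [2, 3]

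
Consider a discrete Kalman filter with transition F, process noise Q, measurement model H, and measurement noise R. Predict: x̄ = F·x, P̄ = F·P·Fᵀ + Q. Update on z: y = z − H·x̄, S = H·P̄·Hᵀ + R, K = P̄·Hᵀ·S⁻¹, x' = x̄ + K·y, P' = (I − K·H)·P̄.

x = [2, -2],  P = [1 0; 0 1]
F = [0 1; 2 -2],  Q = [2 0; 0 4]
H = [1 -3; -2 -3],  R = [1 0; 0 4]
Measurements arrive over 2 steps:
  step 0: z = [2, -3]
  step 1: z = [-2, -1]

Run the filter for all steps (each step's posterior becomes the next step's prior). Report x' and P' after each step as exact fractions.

step 0: x' = [259/199, -22/199], P' = [363/796 23/398; 23/398 19/199]
step 1: x' = [-64357/249661, 149833/249661], P' = [109398/249661 14304/249661; 14304/249661 23724/249661]

step 0: x̄ = F·x = [-2, 8]
step 0: P̄ = F·P·Fᵀ + Q = [3 -2; -2 12]
step 0: y = z − H·x̄ = [28, 17]
step 0: S = H·P̄·Hᵀ + R = [124 96; 96 100]
step 0: K = P̄·Hᵀ·S⁻¹ = [225/796 -54/199; -91/398 -20/199]
step 0: x' = x̄ + K·y = [259/199, -22/199]
step 0: P' = (I − K·H)·P̄ = [363/796 23/398; 23/398 19/199]
step 1: x̄ = F·x = [-22/199, 562/199]
step 1: P̄ = F·P·Fᵀ + Q = [417/199 -15/199; -15/199 1143/199]
step 1: y = z − H·x̄ = [1310/199, 1443/199]
step 1: S = H·P̄·Hᵀ + R = [10993/199 9408/199; 9408/199 12571/199]
step 1: K = P̄·Hᵀ·S⁻¹ = [66486/249661 -65427/249661; -56868/249661 -24945/249661]
step 1: x' = x̄ + K·y = [-64357/249661, 149833/249661]
step 1: P' = (I − K·H)·P̄ = [109398/249661 14304/249661; 14304/249661 23724/249661]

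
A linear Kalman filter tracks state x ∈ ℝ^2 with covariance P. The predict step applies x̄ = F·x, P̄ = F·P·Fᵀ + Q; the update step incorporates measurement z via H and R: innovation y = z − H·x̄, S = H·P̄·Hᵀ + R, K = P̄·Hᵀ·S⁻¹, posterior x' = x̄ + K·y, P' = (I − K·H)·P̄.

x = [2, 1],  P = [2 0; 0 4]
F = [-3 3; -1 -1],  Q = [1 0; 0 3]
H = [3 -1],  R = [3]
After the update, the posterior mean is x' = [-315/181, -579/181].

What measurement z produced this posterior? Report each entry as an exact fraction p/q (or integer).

x̄ = F·x = [-3, -3]
P̄ = F·P·Fᵀ + Q = [55 -6; -6 9]
S = H·P̄·Hᵀ + R = [543]
K = P̄·Hᵀ·S⁻¹ = [57/181; -9/181]
x' − x̄ = [228/181, -36/181] = K·y
y = (KᵀK)⁻¹·Kᵀ·(x' − x̄) = [4]
z = y + H·x̄ = [4] + [-6] = [-2]

z = [-2]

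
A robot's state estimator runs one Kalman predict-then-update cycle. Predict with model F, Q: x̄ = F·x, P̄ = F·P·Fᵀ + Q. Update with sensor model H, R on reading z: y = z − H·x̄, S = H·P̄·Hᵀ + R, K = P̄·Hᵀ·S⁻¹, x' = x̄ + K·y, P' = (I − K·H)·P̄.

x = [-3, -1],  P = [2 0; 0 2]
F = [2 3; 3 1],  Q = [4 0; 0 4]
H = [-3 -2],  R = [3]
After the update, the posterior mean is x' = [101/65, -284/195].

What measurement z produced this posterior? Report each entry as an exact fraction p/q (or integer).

x̄ = F·x = [-9, -10]
P̄ = F·P·Fᵀ + Q = [30 18; 18 24]
S = H·P̄·Hᵀ + R = [585]
K = P̄·Hᵀ·S⁻¹ = [-14/65; -34/195]
x' − x̄ = [686/65, 1666/195] = K·y
y = (KᵀK)⁻¹·Kᵀ·(x' − x̄) = [-49]
z = y + H·x̄ = [-49] + [47] = [-2]

z = [-2]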